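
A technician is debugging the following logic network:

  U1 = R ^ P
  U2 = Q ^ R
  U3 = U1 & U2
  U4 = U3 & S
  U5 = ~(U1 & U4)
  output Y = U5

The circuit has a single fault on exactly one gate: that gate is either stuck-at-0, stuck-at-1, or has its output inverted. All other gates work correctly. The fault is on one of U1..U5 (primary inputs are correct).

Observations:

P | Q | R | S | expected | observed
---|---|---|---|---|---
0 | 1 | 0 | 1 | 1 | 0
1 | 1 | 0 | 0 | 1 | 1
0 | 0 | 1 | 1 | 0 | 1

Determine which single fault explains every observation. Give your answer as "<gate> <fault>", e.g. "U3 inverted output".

Fault-free values for test 1 (P=0, Q=1, R=0, S=1): U1=0, U2=1, U3=0, U4=0, U5=1, giving Y=1. Observed 0.
Test 1: faults giving observed 0 are {U1 stuck-at-1, U1 inverted output, U5 stuck-at-0, U5 inverted output}.
Test 2 (P=1, Q=1, R=0, S=0): fault-free U1=1, U2=1, U3=1, U4=0, U5=1 → 1; observed 1. Eliminates U5 stuck-at-0, U5 inverted output.
Test 3 (P=0, Q=0, R=1, S=1): fault-free U1=1, U2=1, U3=1, U4=1, U5=0 → 0; observed 1. Eliminates U1 stuck-at-1.
Only U1 inverted output is consistent with every test.

U1 inverted output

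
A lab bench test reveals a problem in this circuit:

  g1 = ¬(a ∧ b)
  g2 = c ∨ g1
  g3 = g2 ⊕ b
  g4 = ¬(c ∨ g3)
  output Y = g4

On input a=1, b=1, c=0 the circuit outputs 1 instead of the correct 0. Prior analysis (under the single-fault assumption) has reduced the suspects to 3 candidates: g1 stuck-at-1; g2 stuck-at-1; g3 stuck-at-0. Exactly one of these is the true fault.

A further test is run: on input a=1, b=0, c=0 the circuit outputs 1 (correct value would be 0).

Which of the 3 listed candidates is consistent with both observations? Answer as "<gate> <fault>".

Evaluate each candidate on input a=1, b=0, c=0:
  g1 stuck-at-1: g1=1 [stuck-at-1], g2=1, g3=1, g4=0 → 0 — eliminated
  g2 stuck-at-1: g1=1, g2=1 [stuck-at-1], g3=1, g4=0 → 0 — eliminated
  g3 stuck-at-0: g1=1, g2=1, g3=0 [stuck-at-0], g4=1 → 1 — matches
Only g3 stuck-at-0 reproduces the observed 1.

g3 stuck-at-0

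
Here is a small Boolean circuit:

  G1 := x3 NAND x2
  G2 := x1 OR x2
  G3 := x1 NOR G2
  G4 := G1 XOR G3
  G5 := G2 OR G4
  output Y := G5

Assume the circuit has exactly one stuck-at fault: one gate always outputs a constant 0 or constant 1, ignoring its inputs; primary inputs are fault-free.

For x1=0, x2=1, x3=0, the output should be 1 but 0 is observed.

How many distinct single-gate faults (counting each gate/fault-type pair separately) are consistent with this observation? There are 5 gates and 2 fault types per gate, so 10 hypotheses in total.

2

Fault-free: G1=1, G2=1, G3=0, G4=1, G5=1 → 1. Observed 0.
  G1 stuck-at-0: output 1 ✗
  G1 stuck-at-1: output 1 ✗
  G2 stuck-at-0: output 0 ✓
  G2 stuck-at-1: output 1 ✗
  G3 stuck-at-0: output 1 ✗
  G3 stuck-at-1: output 1 ✗
  G4 stuck-at-0: output 1 ✗
  G4 stuck-at-1: output 1 ✗
  G5 stuck-at-0: output 0 ✓
  G5 stuck-at-1: output 1 ✗
Consistent faults: {G2 stuck-at-0, G5 stuck-at-0} — 2 in all.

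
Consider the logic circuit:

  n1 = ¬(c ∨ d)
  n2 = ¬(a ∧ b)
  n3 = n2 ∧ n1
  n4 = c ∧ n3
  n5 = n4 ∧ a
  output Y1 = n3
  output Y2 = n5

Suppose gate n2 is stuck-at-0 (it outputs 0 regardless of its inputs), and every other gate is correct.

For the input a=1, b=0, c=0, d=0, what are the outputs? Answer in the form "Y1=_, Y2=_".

Y1=0, Y2=0

Propagate with n2 forced: n1=1, n2=0 [stuck-at-0], n3=0, n4=0, n5=0.
So the outputs are Y1=0, Y2=0. (Without the fault they would be Y1=1, Y2=0.)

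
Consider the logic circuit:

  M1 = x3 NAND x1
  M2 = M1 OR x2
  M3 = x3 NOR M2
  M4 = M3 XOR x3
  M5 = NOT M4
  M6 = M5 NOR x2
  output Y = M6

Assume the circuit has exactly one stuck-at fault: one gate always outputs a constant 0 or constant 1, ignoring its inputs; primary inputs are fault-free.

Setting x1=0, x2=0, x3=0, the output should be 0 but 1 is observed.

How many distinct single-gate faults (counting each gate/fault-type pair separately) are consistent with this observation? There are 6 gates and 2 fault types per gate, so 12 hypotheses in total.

Fault-free: M1=1, M2=1, M3=0, M4=0, M5=1, M6=0 → 0. Observed 1.
  M1 stuck-at-0: output 1 ✓
  M1 stuck-at-1: output 0 ✗
  M2 stuck-at-0: output 1 ✓
  M2 stuck-at-1: output 0 ✗
  M3 stuck-at-0: output 0 ✗
  M3 stuck-at-1: output 1 ✓
  M4 stuck-at-0: output 0 ✗
  M4 stuck-at-1: output 1 ✓
  M5 stuck-at-0: output 1 ✓
  M5 stuck-at-1: output 0 ✗
  M6 stuck-at-0: output 0 ✗
  M6 stuck-at-1: output 1 ✓
Consistent faults: {M1 stuck-at-0, M2 stuck-at-0, M3 stuck-at-1, M4 stuck-at-1, M5 stuck-at-0, M6 stuck-at-1} — 6 in all.

6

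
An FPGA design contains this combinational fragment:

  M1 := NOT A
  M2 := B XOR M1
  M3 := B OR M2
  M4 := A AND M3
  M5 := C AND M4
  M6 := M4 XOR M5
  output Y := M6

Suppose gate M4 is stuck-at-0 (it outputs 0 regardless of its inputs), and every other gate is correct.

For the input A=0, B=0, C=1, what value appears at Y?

0

Propagate with M4 forced: M1=1, M2=1, M3=1, M4=0 [stuck-at-0], M5=0, M6=0.
So Y = 0. (Same as the fault-free value — the fault is masked on this input.)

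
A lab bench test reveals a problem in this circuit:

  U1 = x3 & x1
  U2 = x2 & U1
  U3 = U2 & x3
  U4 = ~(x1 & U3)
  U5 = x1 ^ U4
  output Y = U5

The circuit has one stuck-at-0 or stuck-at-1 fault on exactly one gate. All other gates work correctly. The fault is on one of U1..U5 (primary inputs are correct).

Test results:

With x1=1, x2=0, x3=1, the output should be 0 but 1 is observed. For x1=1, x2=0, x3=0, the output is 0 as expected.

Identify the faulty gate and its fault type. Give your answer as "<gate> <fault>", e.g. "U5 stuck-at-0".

U2 stuck-at-1

Fault-free values for test 1 (x1=1, x2=0, x3=1): U1=1, U2=0, U3=0, U4=1, U5=0, giving Y=0. Observed 1.
Test 1: faults giving observed 1 are {U2 stuck-at-1, U3 stuck-at-1, U4 stuck-at-0, U5 stuck-at-1}.
Test 2 (x1=1, x2=0, x3=0): fault-free U1=0, U2=0, U3=0, U4=1, U5=0 → 0; observed 0. Eliminates U3 stuck-at-1, U4 stuck-at-0, U5 stuck-at-1.
Only U2 stuck-at-1 is consistent with every test.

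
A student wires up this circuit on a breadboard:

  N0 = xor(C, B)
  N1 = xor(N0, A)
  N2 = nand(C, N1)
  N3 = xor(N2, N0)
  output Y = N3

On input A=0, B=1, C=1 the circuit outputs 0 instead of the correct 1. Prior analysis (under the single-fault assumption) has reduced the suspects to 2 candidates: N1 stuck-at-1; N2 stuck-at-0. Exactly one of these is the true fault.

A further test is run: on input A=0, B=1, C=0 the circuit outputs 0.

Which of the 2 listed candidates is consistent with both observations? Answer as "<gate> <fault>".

Evaluate each candidate on input A=0, B=1, C=0:
  N1 stuck-at-1: N0=1, N1=1 [stuck-at-1], N2=1, N3=0 → 0 — matches
  N2 stuck-at-0: N0=1, N1=1, N2=0 [stuck-at-0], N3=1 → 1 — eliminated
Only N1 stuck-at-1 reproduces the observed 0.

N1 stuck-at-1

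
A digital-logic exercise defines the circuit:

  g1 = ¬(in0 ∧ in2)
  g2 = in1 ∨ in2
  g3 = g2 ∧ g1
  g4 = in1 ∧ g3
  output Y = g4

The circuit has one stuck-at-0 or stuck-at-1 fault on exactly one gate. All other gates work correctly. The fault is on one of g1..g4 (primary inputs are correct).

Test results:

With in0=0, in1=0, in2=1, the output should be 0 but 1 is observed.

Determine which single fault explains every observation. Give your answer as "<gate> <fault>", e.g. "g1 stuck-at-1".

g4 stuck-at-1

Fault-free values for test 1 (in0=0, in1=0, in2=1): g1=1, g2=1, g3=1, g4=0, giving Y=0. Observed 1.
Test 1: faults giving observed 1 are {g4 stuck-at-1}.
Only g4 stuck-at-1 is consistent with every test.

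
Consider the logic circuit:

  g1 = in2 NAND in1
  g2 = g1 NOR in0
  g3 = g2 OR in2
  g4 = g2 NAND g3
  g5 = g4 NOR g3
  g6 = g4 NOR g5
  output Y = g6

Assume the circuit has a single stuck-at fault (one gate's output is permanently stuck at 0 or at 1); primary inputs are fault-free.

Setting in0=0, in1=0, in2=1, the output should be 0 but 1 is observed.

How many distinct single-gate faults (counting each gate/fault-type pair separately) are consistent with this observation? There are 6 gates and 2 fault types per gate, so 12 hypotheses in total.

4

Fault-free: g1=1, g2=0, g3=1, g4=1, g5=0, g6=0 → 0. Observed 1.
  g1 stuck-at-0: output 1 ✓
  g1 stuck-at-1: output 0 ✗
  g2 stuck-at-0: output 0 ✗
  g2 stuck-at-1: output 1 ✓
  g3 stuck-at-0: output 0 ✗
  g3 stuck-at-1: output 0 ✗
  g4 stuck-at-0: output 1 ✓
  g4 stuck-at-1: output 0 ✗
  g5 stuck-at-0: output 0 ✗
  g5 stuck-at-1: output 0 ✗
  g6 stuck-at-0: output 0 ✗
  g6 stuck-at-1: output 1 ✓
Consistent faults: {g1 stuck-at-0, g2 stuck-at-1, g4 stuck-at-0, g6 stuck-at-1} — 4 in all.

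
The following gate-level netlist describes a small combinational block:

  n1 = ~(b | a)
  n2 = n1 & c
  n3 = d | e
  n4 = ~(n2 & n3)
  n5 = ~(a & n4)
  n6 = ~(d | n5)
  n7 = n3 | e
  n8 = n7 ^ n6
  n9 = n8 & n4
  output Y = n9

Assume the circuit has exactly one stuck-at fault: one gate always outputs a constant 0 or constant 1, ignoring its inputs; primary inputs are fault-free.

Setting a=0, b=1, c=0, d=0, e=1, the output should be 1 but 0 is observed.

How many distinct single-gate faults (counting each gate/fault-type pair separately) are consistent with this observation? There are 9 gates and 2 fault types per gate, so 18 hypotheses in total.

Fault-free: n1=0, n2=0, n3=1, n4=1, n5=1, n6=0, n7=1, n8=1, n9=1 → 1. Observed 0.
  n1: none of the 2 fault types match ✗
  n2: stuck-at-1 ✓; others ✗
  n3: none of the 2 fault types match ✗
  n4: stuck-at-0 ✓; others ✗
  n5: stuck-at-0 ✓; others ✗
  n6: stuck-at-1 ✓; others ✗
  n7: stuck-at-0 ✓; others ✗
  n8: stuck-at-0 ✓; others ✗
  n9: stuck-at-0 ✓; others ✗
Consistent faults: {n2 stuck-at-1, n4 stuck-at-0, n5 stuck-at-0, n6 stuck-at-1, n7 stuck-at-0, n8 stuck-at-0, n9 stuck-at-0} — 7 in all.

7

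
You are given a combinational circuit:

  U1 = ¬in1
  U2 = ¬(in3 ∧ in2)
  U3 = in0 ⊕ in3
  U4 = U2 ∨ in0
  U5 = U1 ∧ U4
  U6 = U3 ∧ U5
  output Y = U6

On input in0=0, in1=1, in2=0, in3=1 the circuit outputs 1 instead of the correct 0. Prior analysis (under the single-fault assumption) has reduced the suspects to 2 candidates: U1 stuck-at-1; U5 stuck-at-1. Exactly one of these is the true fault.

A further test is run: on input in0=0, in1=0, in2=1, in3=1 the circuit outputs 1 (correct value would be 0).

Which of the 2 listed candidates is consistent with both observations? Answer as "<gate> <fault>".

Evaluate each candidate on input in0=0, in1=0, in2=1, in3=1:
  U1 stuck-at-1: U1=1 [stuck-at-1], U2=0, U3=1, U4=0, U5=0, U6=0 → 0 — eliminated
  U5 stuck-at-1: U1=1, U2=0, U3=1, U4=0, U5=1 [stuck-at-1], U6=1 → 1 — matches
Only U5 stuck-at-1 reproduces the observed 1.

U5 stuck-at-1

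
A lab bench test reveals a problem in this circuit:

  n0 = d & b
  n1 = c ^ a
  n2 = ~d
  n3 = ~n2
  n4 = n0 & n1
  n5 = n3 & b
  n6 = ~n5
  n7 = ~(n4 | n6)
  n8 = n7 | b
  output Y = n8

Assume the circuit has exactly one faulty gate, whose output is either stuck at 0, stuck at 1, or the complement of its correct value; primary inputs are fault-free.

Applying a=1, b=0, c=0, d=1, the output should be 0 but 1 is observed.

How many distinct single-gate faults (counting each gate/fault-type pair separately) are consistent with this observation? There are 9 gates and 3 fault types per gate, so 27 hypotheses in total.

Fault-free: n0=0, n1=1, n2=0, n3=1, n4=0, n5=0, n6=1, n7=0, n8=0 → 0. Observed 1.
  n0: none of the 3 fault types match ✗
  n1: none of the 3 fault types match ✗
  n2: none of the 3 fault types match ✗
  n3: none of the 3 fault types match ✗
  n4: none of the 3 fault types match ✗
  n5: stuck-at-1, inverted output ✓; others ✗
  n6: stuck-at-0, inverted output ✓; others ✗
  n7: stuck-at-1, inverted output ✓; others ✗
  n8: stuck-at-1, inverted output ✓; others ✗
Consistent faults: {n5 stuck-at-1, n5 inverted output, n6 stuck-at-0, n6 inverted output, n7 stuck-at-1, n7 inverted output, n8 stuck-at-1, n8 inverted output} — 8 in all.

8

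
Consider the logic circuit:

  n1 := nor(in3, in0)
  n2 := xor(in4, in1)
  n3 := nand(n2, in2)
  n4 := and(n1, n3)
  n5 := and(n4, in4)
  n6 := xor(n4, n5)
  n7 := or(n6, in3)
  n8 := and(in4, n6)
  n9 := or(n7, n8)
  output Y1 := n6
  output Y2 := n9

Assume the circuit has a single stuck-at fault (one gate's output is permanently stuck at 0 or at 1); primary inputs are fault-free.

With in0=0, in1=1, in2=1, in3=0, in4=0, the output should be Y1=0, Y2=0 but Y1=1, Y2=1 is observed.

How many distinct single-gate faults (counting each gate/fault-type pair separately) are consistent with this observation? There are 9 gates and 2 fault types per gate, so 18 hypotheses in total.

5

Fault-free: n1=1, n2=1, n3=0, n4=0, n5=0, n6=0, n7=0, n8=0, n9=0 → Y1=0, Y2=0. Observed Y1=1, Y2=1.
  n1: none of the 2 fault types match ✗
  n2: stuck-at-0 ✓; others ✗
  n3: stuck-at-1 ✓; others ✗
  n4: stuck-at-1 ✓; others ✗
  n5: stuck-at-1 ✓; others ✗
  n6: stuck-at-1 ✓; others ✗
  n7: none of the 2 fault types match ✗
  n8: none of the 2 fault types match ✗
  n9: none of the 2 fault types match ✗
Consistent faults: {n2 stuck-at-0, n3 stuck-at-1, n4 stuck-at-1, n5 stuck-at-1, n6 stuck-at-1} — 5 in all.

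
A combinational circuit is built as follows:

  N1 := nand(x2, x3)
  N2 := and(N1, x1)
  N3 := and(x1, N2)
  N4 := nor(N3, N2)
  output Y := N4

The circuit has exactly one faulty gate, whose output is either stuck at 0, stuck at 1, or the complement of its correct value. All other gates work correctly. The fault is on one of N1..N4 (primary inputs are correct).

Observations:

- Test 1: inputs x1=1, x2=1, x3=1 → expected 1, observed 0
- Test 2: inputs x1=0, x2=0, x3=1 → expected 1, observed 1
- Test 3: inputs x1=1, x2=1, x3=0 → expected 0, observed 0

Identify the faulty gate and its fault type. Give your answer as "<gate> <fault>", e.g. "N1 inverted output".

Fault-free values for test 1 (x1=1, x2=1, x3=1): N1=0, N2=0, N3=0, N4=1, giving Y=1. Observed 0.
Test 1: faults giving observed 0 are {N1 stuck-at-1, N1 inverted output, N2 stuck-at-1, N2 inverted output, N3 stuck-at-1, N3 inverted output, N4 stuck-at-0, N4 inverted output}.
Test 2 (x1=0, x2=0, x3=1): fault-free N1=1, N2=0, N3=0, N4=1 → 1; observed 1. Eliminates N2 stuck-at-1, N2 inverted output, N3 stuck-at-1, N3 inverted output, N4 stuck-at-0, N4 inverted output.
Test 3 (x1=1, x2=1, x3=0): fault-free N1=1, N2=1, N3=1, N4=0 → 0; observed 0. Eliminates N1 inverted output.
Only N1 stuck-at-1 is consistent with every test.

N1 stuck-at-1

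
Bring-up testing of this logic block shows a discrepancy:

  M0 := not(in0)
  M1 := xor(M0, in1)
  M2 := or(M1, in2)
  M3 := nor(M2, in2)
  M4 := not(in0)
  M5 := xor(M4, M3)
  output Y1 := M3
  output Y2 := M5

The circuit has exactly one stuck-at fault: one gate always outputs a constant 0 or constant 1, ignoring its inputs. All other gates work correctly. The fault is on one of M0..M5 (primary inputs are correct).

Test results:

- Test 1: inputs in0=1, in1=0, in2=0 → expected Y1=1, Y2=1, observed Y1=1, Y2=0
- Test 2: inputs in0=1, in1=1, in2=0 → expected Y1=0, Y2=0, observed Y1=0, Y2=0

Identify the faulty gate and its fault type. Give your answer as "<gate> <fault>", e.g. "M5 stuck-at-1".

M5 stuck-at-0

Fault-free values for test 1 (in0=1, in1=0, in2=0): M0=0, M1=0, M2=0, M3=1, M4=0, M5=1, giving Y1=1, Y2=1. Observed Y1=1, Y2=0.
Test 1: faults giving observed Y1=1, Y2=0 are {M4 stuck-at-1, M5 stuck-at-0}.
Test 2 (in0=1, in1=1, in2=0): fault-free M0=0, M1=1, M2=1, M3=0, M4=0, M5=0 → Y1=0, Y2=0; observed Y1=0, Y2=0. Eliminates M4 stuck-at-1.
Only M5 stuck-at-0 is consistent with every test.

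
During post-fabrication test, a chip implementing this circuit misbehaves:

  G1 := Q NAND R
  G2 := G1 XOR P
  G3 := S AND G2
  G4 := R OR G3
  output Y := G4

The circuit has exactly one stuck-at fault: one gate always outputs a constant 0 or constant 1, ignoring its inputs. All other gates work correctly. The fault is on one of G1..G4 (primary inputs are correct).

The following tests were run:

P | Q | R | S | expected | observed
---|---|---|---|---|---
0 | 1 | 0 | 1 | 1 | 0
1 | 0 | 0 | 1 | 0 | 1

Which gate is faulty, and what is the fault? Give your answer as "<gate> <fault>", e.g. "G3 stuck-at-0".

G1 stuck-at-0

Fault-free values for test 1 (P=0, Q=1, R=0, S=1): G1=1, G2=1, G3=1, G4=1, giving Y=1. Observed 0.
Test 1: faults giving observed 0 are {G1 stuck-at-0, G2 stuck-at-0, G3 stuck-at-0, G4 stuck-at-0}.
Test 2 (P=1, Q=0, R=0, S=1): fault-free G1=1, G2=0, G3=0, G4=0 → 0; observed 1. Eliminates G2 stuck-at-0, G3 stuck-at-0, G4 stuck-at-0.
Only G1 stuck-at-0 is consistent with every test.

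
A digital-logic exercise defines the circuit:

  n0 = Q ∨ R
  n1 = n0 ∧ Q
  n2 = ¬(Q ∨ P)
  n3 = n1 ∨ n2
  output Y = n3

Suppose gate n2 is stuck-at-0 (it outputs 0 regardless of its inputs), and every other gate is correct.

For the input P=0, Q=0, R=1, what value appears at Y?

0

Propagate with n2 forced: n0=1, n1=0, n2=0 [stuck-at-0], n3=0.
So Y = 0. (Without the fault it would be 1.)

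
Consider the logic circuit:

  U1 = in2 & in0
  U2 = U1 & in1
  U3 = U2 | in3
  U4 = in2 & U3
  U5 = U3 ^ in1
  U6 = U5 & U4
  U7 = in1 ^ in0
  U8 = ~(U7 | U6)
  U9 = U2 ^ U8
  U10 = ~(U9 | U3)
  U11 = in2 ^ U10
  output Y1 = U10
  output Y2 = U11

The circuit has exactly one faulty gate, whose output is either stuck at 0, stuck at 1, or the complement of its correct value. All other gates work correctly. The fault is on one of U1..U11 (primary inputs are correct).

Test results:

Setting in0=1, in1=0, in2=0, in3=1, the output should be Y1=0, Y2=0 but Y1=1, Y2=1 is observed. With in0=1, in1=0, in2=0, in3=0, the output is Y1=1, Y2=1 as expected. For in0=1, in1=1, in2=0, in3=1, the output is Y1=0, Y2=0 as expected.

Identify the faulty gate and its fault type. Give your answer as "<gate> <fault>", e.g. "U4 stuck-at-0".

U3 stuck-at-0

Fault-free values for test 1 (in0=1, in1=0, in2=0, in3=1): U1=0, U2=0, U3=1, U4=0, U5=1, U6=0, U7=1, U8=0, U9=0, U10=0, U11=0, giving Y1=0, Y2=0. Observed Y1=1, Y2=1.
Test 1: faults giving observed Y1=1, Y2=1 are {U3 stuck-at-0, U3 inverted output, U10 stuck-at-1, U10 inverted output}.
Test 2 (in0=1, in1=0, in2=0, in3=0): fault-free U1=0, U2=0, U3=0, U4=0, U5=0, U6=0, U7=1, U8=0, U9=0, U10=1, U11=1 → Y1=1, Y2=1; observed Y1=1, Y2=1. Eliminates U3 inverted output, U10 inverted output.
Test 3 (in0=1, in1=1, in2=0, in3=1): fault-free U1=0, U2=0, U3=1, U4=0, U5=0, U6=0, U7=0, U8=1, U9=1, U10=0, U11=0 → Y1=0, Y2=0; observed Y1=0, Y2=0. Eliminates U10 stuck-at-1.
Only U3 stuck-at-0 is consistent with every test.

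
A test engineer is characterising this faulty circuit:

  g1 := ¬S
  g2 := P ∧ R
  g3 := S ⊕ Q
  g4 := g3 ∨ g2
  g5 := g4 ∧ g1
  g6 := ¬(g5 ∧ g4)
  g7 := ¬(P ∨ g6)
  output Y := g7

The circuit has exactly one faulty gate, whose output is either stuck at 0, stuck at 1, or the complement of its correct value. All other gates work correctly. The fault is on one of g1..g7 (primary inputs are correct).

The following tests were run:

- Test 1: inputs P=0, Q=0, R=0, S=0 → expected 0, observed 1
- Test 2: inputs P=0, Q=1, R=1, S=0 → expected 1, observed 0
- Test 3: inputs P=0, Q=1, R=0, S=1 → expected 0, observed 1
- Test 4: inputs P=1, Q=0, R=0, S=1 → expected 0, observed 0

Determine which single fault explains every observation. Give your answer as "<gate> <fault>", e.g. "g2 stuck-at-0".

g6 inverted output

Fault-free values for test 1 (P=0, Q=0, R=0, S=0): g1=1, g2=0, g3=0, g4=0, g5=0, g6=1, g7=0, giving Y=0. Observed 1.
Test 1: faults giving observed 1 are {g2 stuck-at-1, g2 inverted output, g3 stuck-at-1, g3 inverted output, g4 stuck-at-1, g4 inverted output, g6 stuck-at-0, g6 inverted output, g7 stuck-at-1, g7 inverted output}.
Test 2 (P=0, Q=1, R=1, S=0): fault-free g1=1, g2=0, g3=1, g4=1, g5=1, g6=0, g7=1 → 1; observed 0. Eliminates g2 stuck-at-1, g2 inverted output, g3 stuck-at-1, g4 stuck-at-1, g6 stuck-at-0, g7 stuck-at-1.
Test 3 (P=0, Q=1, R=0, S=1): fault-free g1=0, g2=0, g3=0, g4=0, g5=0, g6=1, g7=0 → 0; observed 1. Eliminates g3 inverted output, g4 inverted output.
Test 4 (P=1, Q=0, R=0, S=1): fault-free g1=0, g2=0, g3=1, g4=1, g5=0, g6=1, g7=0 → 0; observed 0. Eliminates g7 inverted output.
Only g6 inverted output is consistent with every test.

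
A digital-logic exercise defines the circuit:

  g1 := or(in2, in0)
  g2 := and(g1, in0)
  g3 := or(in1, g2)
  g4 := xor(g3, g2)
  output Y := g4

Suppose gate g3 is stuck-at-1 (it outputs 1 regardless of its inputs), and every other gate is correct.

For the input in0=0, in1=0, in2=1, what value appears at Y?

1

Propagate with g3 forced: g1=1, g2=0, g3=1 [stuck-at-1], g4=1.
So Y = 1. (Without the fault it would be 0.)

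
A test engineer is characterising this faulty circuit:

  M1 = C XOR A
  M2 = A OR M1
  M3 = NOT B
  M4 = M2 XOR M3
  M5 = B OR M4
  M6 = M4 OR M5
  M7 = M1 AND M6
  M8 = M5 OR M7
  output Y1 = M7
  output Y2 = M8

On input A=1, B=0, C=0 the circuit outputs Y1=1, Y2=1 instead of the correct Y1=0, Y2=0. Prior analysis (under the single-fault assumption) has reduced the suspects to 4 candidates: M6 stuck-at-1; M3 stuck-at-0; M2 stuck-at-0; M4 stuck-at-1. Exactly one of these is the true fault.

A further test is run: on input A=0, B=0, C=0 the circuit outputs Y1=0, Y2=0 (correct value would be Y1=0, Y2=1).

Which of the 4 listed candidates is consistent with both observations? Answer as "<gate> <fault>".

Evaluate each candidate on input A=0, B=0, C=0:
  M6 stuck-at-1: M1=0, M2=0, M3=1, M4=1, M5=1, M6=1 [stuck-at-1], M7=0, M8=1 → Y1=0, Y2=1 — eliminated
  M3 stuck-at-0: M1=0, M2=0, M3=0 [stuck-at-0], M4=0, M5=0, M6=0, M7=0, M8=0 → Y1=0, Y2=0 — matches
  M2 stuck-at-0: M1=0, M2=0 [stuck-at-0], M3=1, M4=1, M5=1, M6=1, M7=0, M8=1 → Y1=0, Y2=1 — eliminated
  M4 stuck-at-1: M1=0, M2=0, M3=1, M4=1 [stuck-at-1], M5=1, M6=1, M7=0, M8=1 → Y1=0, Y2=1 — eliminated
Only M3 stuck-at-0 reproduces the observed Y1=0, Y2=0.

M3 stuck-at-0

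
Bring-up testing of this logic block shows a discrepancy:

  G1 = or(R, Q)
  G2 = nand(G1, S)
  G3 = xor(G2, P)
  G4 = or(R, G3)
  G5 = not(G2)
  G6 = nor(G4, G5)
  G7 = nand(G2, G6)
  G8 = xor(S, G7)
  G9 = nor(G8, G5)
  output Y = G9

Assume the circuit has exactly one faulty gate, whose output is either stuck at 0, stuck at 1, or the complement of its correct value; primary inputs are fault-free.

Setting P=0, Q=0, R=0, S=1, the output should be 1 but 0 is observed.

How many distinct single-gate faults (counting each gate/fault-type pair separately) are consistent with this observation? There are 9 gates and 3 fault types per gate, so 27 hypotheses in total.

18

Fault-free: G1=0, G2=1, G3=1, G4=1, G5=0, G6=0, G7=1, G8=0, G9=1 → 1. Observed 0.
  G1: stuck-at-1, inverted output ✓; others ✗
  G2: stuck-at-0, inverted output ✓; others ✗
  G3: stuck-at-0, inverted output ✓; others ✗
  G4: stuck-at-0, inverted output ✓; others ✗
  G5: stuck-at-1, inverted output ✓; others ✗
  G6: stuck-at-1, inverted output ✓; others ✗
  G7: stuck-at-0, inverted output ✓; others ✗
  G8: stuck-at-1, inverted output ✓; others ✗
  G9: stuck-at-0, inverted output ✓; others ✗
Consistent faults: {G1 stuck-at-1, G1 inverted output, G2 stuck-at-0, G2 inverted output, G3 stuck-at-0, G3 inverted output, G4 stuck-at-0, G4 inverted output, G5 stuck-at-1, G5 inverted output, G6 stuck-at-1, G6 inverted output, G7 stuck-at-0, G7 inverted output, G8 stuck-at-1, G8 inverted output, G9 stuck-at-0, G9 inverted output} — 18 in all.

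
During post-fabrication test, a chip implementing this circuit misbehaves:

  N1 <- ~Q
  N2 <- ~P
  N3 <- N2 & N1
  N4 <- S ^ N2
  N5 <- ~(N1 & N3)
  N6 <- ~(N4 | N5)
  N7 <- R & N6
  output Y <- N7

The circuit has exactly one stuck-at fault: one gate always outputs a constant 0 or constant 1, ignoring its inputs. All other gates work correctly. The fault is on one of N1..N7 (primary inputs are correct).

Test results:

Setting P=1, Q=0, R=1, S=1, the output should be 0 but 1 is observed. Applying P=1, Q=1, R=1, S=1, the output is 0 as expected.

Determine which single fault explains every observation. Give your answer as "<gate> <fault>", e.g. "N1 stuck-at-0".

N2 stuck-at-1

Fault-free values for test 1 (P=1, Q=0, R=1, S=1): N1=1, N2=0, N3=0, N4=1, N5=1, N6=0, N7=0, giving Y=0. Observed 1.
Test 1: faults giving observed 1 are {N2 stuck-at-1, N6 stuck-at-1, N7 stuck-at-1}.
Test 2 (P=1, Q=1, R=1, S=1): fault-free N1=0, N2=0, N3=0, N4=1, N5=1, N6=0, N7=0 → 0; observed 0. Eliminates N6 stuck-at-1, N7 stuck-at-1.
Only N2 stuck-at-1 is consistent with every test.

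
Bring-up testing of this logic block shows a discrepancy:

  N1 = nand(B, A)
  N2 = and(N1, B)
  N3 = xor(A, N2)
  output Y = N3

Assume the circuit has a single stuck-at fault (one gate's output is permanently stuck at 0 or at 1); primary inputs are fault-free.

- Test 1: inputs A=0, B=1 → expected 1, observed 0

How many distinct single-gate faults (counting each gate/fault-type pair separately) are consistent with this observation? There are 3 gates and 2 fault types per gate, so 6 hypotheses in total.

3

Fault-free: N1=1, N2=1, N3=1 → 1. Observed 0.
  N1 stuck-at-0: output 0 ✓
  N1 stuck-at-1: output 1 ✗
  N2 stuck-at-0: output 0 ✓
  N2 stuck-at-1: output 1 ✗
  N3 stuck-at-0: output 0 ✓
  N3 stuck-at-1: output 1 ✗
Consistent faults: {N1 stuck-at-0, N2 stuck-at-0, N3 stuck-at-0} — 3 in all.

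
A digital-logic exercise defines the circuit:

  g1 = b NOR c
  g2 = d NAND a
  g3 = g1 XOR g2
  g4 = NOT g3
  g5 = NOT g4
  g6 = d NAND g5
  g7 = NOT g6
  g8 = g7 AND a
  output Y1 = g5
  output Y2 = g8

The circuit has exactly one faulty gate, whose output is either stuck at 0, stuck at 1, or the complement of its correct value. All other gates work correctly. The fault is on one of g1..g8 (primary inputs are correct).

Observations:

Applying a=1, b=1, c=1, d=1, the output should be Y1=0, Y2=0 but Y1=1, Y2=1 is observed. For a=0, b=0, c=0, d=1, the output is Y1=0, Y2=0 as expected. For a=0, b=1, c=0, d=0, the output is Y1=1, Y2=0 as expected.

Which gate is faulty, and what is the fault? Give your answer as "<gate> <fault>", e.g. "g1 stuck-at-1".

g2 stuck-at-1

Fault-free values for test 1 (a=1, b=1, c=1, d=1): g1=0, g2=0, g3=0, g4=1, g5=0, g6=1, g7=0, g8=0, giving Y1=0, Y2=0. Observed Y1=1, Y2=1.
Test 1: faults giving observed Y1=1, Y2=1 are {g1 stuck-at-1, g1 inverted output, g2 stuck-at-1, g2 inverted output, g3 stuck-at-1, g3 inverted output, g4 stuck-at-0, g4 inverted output, g5 stuck-at-1, g5 inverted output}.
Test 2 (a=0, b=0, c=0, d=1): fault-free g1=1, g2=1, g3=0, g4=1, g5=0, g6=1, g7=0, g8=0 → Y1=0, Y2=0; observed Y1=0, Y2=0. Eliminates g1 inverted output, g2 inverted output, g3 stuck-at-1, g3 inverted output, g4 stuck-at-0, g4 inverted output, g5 stuck-at-1, g5 inverted output.
Test 3 (a=0, b=1, c=0, d=0): fault-free g1=0, g2=1, g3=1, g4=0, g5=1, g6=1, g7=0, g8=0 → Y1=1, Y2=0; observed Y1=1, Y2=0. Eliminates g1 stuck-at-1.
Only g2 stuck-at-1 is consistent with every test.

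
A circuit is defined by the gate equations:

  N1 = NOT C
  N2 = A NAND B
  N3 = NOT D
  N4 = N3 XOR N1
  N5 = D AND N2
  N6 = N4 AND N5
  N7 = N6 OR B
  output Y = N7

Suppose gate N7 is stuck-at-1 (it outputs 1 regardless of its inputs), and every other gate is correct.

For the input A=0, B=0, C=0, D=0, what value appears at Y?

Propagate with N7 forced: N1=1, N2=1, N3=1, N4=0, N5=0, N6=0, N7=1 [stuck-at-1].
So Y = 1. (Without the fault it would be 0.)

1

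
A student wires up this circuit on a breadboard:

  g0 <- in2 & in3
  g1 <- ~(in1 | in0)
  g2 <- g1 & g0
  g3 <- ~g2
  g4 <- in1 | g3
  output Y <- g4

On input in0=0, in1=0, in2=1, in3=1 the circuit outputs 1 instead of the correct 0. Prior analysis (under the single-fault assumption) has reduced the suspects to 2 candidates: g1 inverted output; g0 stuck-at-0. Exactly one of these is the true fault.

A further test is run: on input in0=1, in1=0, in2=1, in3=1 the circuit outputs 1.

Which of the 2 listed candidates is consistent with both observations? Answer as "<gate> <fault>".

g0 stuck-at-0

Evaluate each candidate on input in0=1, in1=0, in2=1, in3=1:
  g1 inverted output: g0=1, g1=1 [inverted output], g2=1, g3=0, g4=0 → 0 — eliminated
  g0 stuck-at-0: g0=0 [stuck-at-0], g1=0, g2=0, g3=1, g4=1 → 1 — matches
Only g0 stuck-at-0 reproduces the observed 1.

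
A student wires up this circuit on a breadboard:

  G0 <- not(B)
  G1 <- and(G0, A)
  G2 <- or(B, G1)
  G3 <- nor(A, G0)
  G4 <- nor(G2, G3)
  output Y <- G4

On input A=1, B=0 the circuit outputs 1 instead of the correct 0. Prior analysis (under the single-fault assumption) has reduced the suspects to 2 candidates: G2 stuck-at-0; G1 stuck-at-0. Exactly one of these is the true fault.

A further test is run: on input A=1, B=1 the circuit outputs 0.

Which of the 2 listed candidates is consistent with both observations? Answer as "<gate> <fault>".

Evaluate each candidate on input A=1, B=1:
  G2 stuck-at-0: G0=0, G1=0, G2=0 [stuck-at-0], G3=0, G4=1 → 1 — eliminated
  G1 stuck-at-0: G0=0, G1=0 [stuck-at-0], G2=1, G3=0, G4=0 → 0 — matches
Only G1 stuck-at-0 reproduces the observed 0.

G1 stuck-at-0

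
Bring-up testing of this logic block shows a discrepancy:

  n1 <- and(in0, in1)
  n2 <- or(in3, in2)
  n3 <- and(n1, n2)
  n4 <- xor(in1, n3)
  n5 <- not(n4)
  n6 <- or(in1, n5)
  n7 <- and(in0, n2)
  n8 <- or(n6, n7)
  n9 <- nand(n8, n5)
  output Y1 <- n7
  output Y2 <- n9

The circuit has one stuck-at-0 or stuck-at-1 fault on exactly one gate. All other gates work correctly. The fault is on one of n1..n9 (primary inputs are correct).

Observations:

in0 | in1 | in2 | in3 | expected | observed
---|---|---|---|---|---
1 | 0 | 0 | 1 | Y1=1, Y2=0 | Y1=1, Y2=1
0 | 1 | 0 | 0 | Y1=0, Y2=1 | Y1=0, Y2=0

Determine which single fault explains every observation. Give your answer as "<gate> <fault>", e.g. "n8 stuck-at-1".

Fault-free values for test 1 (in0=1, in1=0, in2=0, in3=1): n1=0, n2=1, n3=0, n4=0, n5=1, n6=1, n7=1, n8=1, n9=0, giving Y1=1, Y2=0. Observed Y1=1, Y2=1.
Test 1: faults giving observed Y1=1, Y2=1 are {n1 stuck-at-1, n3 stuck-at-1, n4 stuck-at-1, n5 stuck-at-0, n8 stuck-at-0, n9 stuck-at-1}.
Test 2 (in0=0, in1=1, in2=0, in3=0): fault-free n1=0, n2=0, n3=0, n4=1, n5=0, n6=1, n7=0, n8=1, n9=1 → Y1=0, Y2=1; observed Y1=0, Y2=0. Eliminates n1 stuck-at-1, n4 stuck-at-1, n5 stuck-at-0, n8 stuck-at-0, n9 stuck-at-1.
Only n3 stuck-at-1 is consistent with every test.

n3 stuck-at-1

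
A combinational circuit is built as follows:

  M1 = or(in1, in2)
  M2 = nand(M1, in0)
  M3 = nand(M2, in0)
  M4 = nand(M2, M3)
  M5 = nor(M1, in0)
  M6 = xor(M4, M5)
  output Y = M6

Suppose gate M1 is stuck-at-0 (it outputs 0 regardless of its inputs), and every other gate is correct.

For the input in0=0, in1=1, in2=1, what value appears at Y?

1

Propagate with M1 forced: M1=0 [stuck-at-0], M2=1, M3=1, M4=0, M5=1, M6=1.
So Y = 1. (Without the fault it would be 0.)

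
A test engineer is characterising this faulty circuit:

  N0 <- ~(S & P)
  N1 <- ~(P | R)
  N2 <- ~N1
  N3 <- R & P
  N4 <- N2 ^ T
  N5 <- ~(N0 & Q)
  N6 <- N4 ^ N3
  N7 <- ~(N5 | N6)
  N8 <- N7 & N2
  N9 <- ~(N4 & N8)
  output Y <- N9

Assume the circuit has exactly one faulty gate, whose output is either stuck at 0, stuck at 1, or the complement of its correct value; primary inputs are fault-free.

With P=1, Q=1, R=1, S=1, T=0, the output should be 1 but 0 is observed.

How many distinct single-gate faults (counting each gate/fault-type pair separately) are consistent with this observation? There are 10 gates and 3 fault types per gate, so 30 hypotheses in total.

Fault-free: N0=0, N1=0, N2=1, N3=1, N4=1, N5=1, N6=0, N7=0, N8=0, N9=1 → 1. Observed 0.
  N0: stuck-at-1, inverted output ✓; others ✗
  N1: none of the 3 fault types match ✗
  N2: none of the 3 fault types match ✗
  N3: none of the 3 fault types match ✗
  N4: none of the 3 fault types match ✗
  N5: stuck-at-0, inverted output ✓; others ✗
  N6: none of the 3 fault types match ✗
  N7: stuck-at-1, inverted output ✓; others ✗
  N8: stuck-at-1, inverted output ✓; others ✗
  N9: stuck-at-0, inverted output ✓; others ✗
Consistent faults: {N0 stuck-at-1, N0 inverted output, N5 stuck-at-0, N5 inverted output, N7 stuck-at-1, N7 inverted output, N8 stuck-at-1, N8 inverted output, N9 stuck-at-0, N9 inverted output} — 10 in all.

10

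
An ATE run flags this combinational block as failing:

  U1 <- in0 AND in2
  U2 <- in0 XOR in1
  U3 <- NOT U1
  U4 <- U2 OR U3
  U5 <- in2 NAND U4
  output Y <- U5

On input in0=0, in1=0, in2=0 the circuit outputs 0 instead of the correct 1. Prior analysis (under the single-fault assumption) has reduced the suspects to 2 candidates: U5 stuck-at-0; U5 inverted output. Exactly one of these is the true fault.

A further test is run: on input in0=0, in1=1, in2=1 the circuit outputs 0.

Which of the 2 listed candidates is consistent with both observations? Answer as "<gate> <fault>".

Evaluate each candidate on input in0=0, in1=1, in2=1:
  U5 stuck-at-0: U1=0, U2=1, U3=1, U4=1, U5=0 [stuck-at-0] → 0 — matches
  U5 inverted output: U1=0, U2=1, U3=1, U4=1, U5=1 [inverted output] → 1 — eliminated
Only U5 stuck-at-0 reproduces the observed 0.

U5 stuck-at-0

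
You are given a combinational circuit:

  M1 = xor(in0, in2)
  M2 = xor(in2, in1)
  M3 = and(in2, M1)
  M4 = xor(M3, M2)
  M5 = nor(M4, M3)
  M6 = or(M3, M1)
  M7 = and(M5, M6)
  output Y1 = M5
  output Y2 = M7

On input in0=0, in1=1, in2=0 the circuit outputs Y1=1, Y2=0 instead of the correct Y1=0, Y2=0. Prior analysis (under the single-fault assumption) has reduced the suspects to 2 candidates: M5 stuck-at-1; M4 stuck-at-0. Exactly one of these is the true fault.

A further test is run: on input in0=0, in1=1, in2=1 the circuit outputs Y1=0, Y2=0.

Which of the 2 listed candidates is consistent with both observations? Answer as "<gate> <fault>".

M4 stuck-at-0

Evaluate each candidate on input in0=0, in1=1, in2=1:
  M5 stuck-at-1: M1=1, M2=0, M3=1, M4=1, M5=1 [stuck-at-1], M6=1, M7=1 → Y1=1, Y2=1 — eliminated
  M4 stuck-at-0: M1=1, M2=0, M3=1, M4=0 [stuck-at-0], M5=0, M6=1, M7=0 → Y1=0, Y2=0 — matches
Only M4 stuck-at-0 reproduces the observed Y1=0, Y2=0.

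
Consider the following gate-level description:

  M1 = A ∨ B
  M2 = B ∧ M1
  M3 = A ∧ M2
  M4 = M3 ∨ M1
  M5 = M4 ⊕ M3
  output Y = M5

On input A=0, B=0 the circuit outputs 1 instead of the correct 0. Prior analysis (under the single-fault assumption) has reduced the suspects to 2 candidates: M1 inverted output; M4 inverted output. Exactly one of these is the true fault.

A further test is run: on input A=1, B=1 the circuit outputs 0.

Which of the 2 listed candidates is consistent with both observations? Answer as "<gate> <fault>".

M1 inverted output

Evaluate each candidate on input A=1, B=1:
  M1 inverted output: M1=0 [inverted output], M2=0, M3=0, M4=0, M5=0 → 0 — matches
  M4 inverted output: M1=1, M2=1, M3=1, M4=0 [inverted output], M5=1 → 1 — eliminated
Only M1 inverted output reproduces the observed 0.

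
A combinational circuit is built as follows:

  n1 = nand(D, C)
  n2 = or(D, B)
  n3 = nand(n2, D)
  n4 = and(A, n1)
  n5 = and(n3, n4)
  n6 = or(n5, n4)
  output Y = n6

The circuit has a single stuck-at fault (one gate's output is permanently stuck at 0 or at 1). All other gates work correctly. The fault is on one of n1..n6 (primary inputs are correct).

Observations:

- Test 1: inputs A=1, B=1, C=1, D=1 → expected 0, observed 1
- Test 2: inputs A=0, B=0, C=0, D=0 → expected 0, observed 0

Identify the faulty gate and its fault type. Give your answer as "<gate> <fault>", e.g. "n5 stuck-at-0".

n1 stuck-at-1

Fault-free values for test 1 (A=1, B=1, C=1, D=1): n1=0, n2=1, n3=0, n4=0, n5=0, n6=0, giving Y=0. Observed 1.
Test 1: faults giving observed 1 are {n1 stuck-at-1, n4 stuck-at-1, n5 stuck-at-1, n6 stuck-at-1}.
Test 2 (A=0, B=0, C=0, D=0): fault-free n1=1, n2=0, n3=1, n4=0, n5=0, n6=0 → 0; observed 0. Eliminates n4 stuck-at-1, n5 stuck-at-1, n6 stuck-at-1.
Only n1 stuck-at-1 is consistent with every test.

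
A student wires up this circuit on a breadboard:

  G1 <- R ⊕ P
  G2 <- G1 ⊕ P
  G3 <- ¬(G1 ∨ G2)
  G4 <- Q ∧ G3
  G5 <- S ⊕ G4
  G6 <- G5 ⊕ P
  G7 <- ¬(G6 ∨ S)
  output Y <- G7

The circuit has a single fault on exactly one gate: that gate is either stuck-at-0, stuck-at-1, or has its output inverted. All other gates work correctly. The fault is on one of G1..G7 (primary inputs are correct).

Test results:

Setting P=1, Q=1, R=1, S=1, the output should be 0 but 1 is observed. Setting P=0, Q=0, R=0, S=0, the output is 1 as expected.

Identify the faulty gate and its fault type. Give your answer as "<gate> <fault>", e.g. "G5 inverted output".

G7 stuck-at-1

Fault-free values for test 1 (P=1, Q=1, R=1, S=1): G1=0, G2=1, G3=0, G4=0, G5=1, G6=0, G7=0, giving Y=0. Observed 1.
Test 1: faults giving observed 1 are {G7 stuck-at-1, G7 inverted output}.
Test 2 (P=0, Q=0, R=0, S=0): fault-free G1=0, G2=0, G3=1, G4=0, G5=0, G6=0, G7=1 → 1; observed 1. Eliminates G7 inverted output.
Only G7 stuck-at-1 is consistent with every test.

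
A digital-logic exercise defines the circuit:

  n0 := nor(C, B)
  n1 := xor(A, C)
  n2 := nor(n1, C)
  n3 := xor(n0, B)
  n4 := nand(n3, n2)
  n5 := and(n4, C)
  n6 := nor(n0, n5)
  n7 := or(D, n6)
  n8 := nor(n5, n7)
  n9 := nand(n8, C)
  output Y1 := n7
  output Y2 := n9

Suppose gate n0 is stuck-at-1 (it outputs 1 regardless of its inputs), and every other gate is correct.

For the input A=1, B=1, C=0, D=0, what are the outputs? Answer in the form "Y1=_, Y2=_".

Y1=0, Y2=1

Propagate with n0 forced: n0=1 [stuck-at-1], n1=1, n2=0, n3=0, n4=1, n5=0, n6=0, n7=0, n8=1, n9=1.
So the outputs are Y1=0, Y2=1. (Without the fault they would be Y1=1, Y2=1.)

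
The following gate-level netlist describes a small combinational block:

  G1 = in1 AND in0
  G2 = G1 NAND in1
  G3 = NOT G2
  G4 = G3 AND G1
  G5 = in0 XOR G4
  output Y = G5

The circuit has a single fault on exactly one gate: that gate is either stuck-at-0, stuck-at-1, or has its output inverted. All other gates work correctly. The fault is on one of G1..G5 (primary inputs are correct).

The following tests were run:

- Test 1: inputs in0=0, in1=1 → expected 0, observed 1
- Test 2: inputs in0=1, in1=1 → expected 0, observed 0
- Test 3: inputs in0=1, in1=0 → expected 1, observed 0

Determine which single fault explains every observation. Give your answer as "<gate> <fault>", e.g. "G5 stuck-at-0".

Fault-free values for test 1 (in0=0, in1=1): G1=0, G2=1, G3=0, G4=0, G5=0, giving Y=0. Observed 1.
Test 1: faults giving observed 1 are {G1 stuck-at-1, G1 inverted output, G4 stuck-at-1, G4 inverted output, G5 stuck-at-1, G5 inverted output}.
Test 2 (in0=1, in1=1): fault-free G1=1, G2=0, G3=1, G4=1, G5=0 → 0; observed 0. Eliminates G1 inverted output, G4 inverted output, G5 stuck-at-1, G5 inverted output.
Test 3 (in0=1, in1=0): fault-free G1=0, G2=1, G3=0, G4=0, G5=1 → 1; observed 0. Eliminates G1 stuck-at-1.
Only G4 stuck-at-1 is consistent with every test.

G4 stuck-at-1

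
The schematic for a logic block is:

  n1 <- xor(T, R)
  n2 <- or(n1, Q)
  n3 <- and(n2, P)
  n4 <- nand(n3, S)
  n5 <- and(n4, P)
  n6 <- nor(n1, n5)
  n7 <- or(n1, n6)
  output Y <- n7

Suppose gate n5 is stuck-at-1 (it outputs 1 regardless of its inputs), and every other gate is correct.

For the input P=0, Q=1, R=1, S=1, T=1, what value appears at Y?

0

Propagate with n5 forced: n1=0, n2=1, n3=0, n4=1, n5=1 [stuck-at-1], n6=0, n7=0.
So Y = 0. (Without the fault it would be 1.)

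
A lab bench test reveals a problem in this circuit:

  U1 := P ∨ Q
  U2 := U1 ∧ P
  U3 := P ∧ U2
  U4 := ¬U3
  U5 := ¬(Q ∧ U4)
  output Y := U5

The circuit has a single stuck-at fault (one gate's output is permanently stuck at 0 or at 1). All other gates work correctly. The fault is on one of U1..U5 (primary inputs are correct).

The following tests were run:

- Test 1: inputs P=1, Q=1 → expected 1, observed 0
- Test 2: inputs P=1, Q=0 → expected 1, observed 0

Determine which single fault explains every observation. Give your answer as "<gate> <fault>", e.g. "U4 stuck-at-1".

U5 stuck-at-0

Fault-free values for test 1 (P=1, Q=1): U1=1, U2=1, U3=1, U4=0, U5=1, giving Y=1. Observed 0.
Test 1: faults giving observed 0 are {U1 stuck-at-0, U2 stuck-at-0, U3 stuck-at-0, U4 stuck-at-1, U5 stuck-at-0}.
Test 2 (P=1, Q=0): fault-free U1=1, U2=1, U3=1, U4=0, U5=1 → 1; observed 0. Eliminates U1 stuck-at-0, U2 stuck-at-0, U3 stuck-at-0, U4 stuck-at-1.
Only U5 stuck-at-0 is consistent with every test.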